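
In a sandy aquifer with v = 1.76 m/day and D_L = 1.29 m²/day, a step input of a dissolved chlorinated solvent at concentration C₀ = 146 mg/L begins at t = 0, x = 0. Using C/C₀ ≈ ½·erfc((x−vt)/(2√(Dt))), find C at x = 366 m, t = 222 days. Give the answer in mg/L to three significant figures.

124 mg/L

For a continuous step input, C/C₀ ≈ ½·erfc((x−vt)/(2√(Dt))).
vt = 1.76 × 222 = 390.72 m and 2√(Dt) = 2√(1.29 × 222) = 33.85 m.
Argument (x−vt)/(2√(Dt)) = (366 − 390.72)/33.85 = -0.7303; ½·erfc(-0.7303) = 0.8492.
C = 146 × 0.8492 = 124 mg/L.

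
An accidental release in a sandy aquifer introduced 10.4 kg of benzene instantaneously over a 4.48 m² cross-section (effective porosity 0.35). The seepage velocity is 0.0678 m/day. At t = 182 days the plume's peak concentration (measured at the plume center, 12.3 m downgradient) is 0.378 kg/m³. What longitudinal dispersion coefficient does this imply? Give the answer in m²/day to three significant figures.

0.135 m²/day

At the plume center C_max = M/(n_e·A·√(4πDt)), so D = M²/(4πt·(n_e·A·C_max)²).
n_e·A·C_max = 0.35 × 4.48 × 0.378 = 0.5927 kg/m.
D = 10.4²/(4π × 182 × 0.5927²) = 0.135 m²/day.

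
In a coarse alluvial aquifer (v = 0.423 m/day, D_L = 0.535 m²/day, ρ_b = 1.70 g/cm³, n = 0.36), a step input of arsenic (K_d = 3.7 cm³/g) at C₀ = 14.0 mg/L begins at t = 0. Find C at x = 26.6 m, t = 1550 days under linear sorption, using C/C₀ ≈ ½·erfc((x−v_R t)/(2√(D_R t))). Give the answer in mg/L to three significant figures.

Retardation factor R = 1 + ρ_b·K_d/n = 1 + 1.70 × 3.7/0.36 = 18.47.
Sorption retards both mechanisms: v_R = v/R = 0.02290 m/day, D_R = D/R = 0.02897 m²/day.
v_R·t = 0.02290 × 1550 = 35.495 m; 2√(D_R t) = 13.40 m; argument = (26.6 − 35.495)/13.40 = -0.6638.
C = C₀ × ½·erfc(-0.6638) = 14.0 × 0.8261 = 11.6 mg/L.

11.6 mg/L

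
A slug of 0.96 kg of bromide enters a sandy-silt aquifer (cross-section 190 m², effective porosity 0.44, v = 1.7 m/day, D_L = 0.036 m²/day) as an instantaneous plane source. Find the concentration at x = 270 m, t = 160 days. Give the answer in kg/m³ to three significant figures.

For an instantaneous plane source, C(x,t) = M/(n_e·A·√(4πDt)) · exp(−(x−vt)²/(4Dt)), with n_e·A the pore (flow) area.
Plume center vt = 1.7 × 160 = 272 m, so the well at 270 m is 2 m upgradient of the peak.
√(4πDt) = 8.508 m, giving peak height M/(n_e·A·√(4πDt)) = 0.96/(0.44 × 190 × 8.508) = 0.001350 kg/m³.
(x−vt)²/(4Dt) = (-2)²/(4 × 0.036 × 160) = 0.1736; exp(−0.1736) = 0.8406.
C = 0.001350 × 0.8406 = 0.00113 kg/m³.

0.00113 kg/m³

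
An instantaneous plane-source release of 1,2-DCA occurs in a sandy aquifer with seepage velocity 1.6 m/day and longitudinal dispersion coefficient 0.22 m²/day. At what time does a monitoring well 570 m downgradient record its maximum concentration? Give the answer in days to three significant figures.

For the 1D instantaneous-source solution, setting ∂C/∂t = 0 at fixed x gives v²t² + 2Dt − x² = 0, so t = (√(D² + v²x²) − D)/v².
√(D² + v²x²) = √(0.22² + 1.6² × 570²) = 912.0; v² = 2.56.
t = (912.0 − 0.22)/2.56 = 356 days (vs. the pure-advection estimate x/v = 356 d).

356 days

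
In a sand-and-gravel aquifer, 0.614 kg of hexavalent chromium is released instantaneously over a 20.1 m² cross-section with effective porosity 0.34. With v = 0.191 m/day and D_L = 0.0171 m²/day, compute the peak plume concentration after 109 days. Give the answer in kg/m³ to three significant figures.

The peak of an instantaneous 1D plume sits at x = vt; there the Gaussian factor is 1 and C_max = M/(n_e·A·√(4πDt)), where n_e·A is the pore area the mass is dissolved in.
√(4πDt) = √(4π × 0.0171 × 109) = 4.840 m, so C_max = 0.614/(0.34 × 20.1 × 4.840) = 0.0186 kg/m³.

0.0186 kg/m³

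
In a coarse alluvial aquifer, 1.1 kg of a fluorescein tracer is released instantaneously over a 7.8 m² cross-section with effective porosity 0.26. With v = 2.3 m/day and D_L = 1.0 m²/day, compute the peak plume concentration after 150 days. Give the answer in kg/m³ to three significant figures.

The peak of an instantaneous 1D plume sits at x = vt; there the Gaussian factor is 1 and C_max = M/(n_e·A·√(4πDt)), where n_e·A is the pore area the mass is dissolved in.
√(4πDt) = √(4π × 1.0 × 150) = 43.42 m, so C_max = 1.1/(0.26 × 7.8 × 43.42) = 0.0125 kg/m³.

0.0125 kg/m³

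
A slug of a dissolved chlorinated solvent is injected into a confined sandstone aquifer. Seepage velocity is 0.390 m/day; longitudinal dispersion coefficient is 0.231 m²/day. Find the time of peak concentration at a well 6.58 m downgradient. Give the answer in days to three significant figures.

15.4 days

For the 1D instantaneous-source solution, setting ∂C/∂t = 0 at fixed x gives v²t² + 2Dt − x² = 0, so t = (√(D² + v²x²) − D)/v².
√(D² + v²x²) = √(0.231² + 0.390² × 6.58²) = 2.577; v² = 0.1521.
t = (2.577 − 0.231)/0.1521 = 15.4 days (vs. the pure-advection estimate x/v = 16.9 d).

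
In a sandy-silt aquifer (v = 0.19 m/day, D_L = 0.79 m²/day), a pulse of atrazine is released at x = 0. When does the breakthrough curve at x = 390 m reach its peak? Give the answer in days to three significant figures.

For the 1D instantaneous-source solution, setting ∂C/∂t = 0 at fixed x gives v²t² + 2Dt − x² = 0, so t = (√(D² + v²x²) − D)/v².
√(D² + v²x²) = √(0.79² + 0.19² × 390²) = 74.10; v² = 0.0361.
t = (74.10 − 0.79)/0.0361 = 2030 days (vs. the pure-advection estimate x/v = 2050 d).

2030 days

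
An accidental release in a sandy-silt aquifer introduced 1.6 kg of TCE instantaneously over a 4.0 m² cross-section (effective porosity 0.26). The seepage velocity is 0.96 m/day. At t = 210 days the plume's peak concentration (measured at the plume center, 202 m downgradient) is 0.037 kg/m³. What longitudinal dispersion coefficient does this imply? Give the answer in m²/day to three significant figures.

0.655 m²/day

At the plume center C_max = M/(n_e·A·√(4πDt)), so D = M²/(4πt·(n_e·A·C_max)²).
n_e·A·C_max = 0.26 × 4.0 × 0.037 = 0.03848 kg/m.
D = 1.6²/(4π × 210 × 0.03848²) = 0.655 m²/day.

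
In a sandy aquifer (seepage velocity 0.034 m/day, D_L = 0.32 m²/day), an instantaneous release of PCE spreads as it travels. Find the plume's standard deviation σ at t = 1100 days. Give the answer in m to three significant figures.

26.5 m

Dispersive spreading gives a Gaussian with σ² = 2Dt; advection only shifts the center.
σ = √(2 × 0.32 × 1100) = 26.5 m.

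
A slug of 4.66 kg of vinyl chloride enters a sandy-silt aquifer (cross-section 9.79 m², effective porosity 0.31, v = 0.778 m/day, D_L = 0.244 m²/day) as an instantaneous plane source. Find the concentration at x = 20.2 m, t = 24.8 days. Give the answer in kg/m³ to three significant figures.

0.170 kg/m³

For an instantaneous plane source, C(x,t) = M/(n_e·A·√(4πDt)) · exp(−(x−vt)²/(4Dt)), with n_e·A the pore (flow) area.
Plume center vt = 0.778 × 24.8 = 19.2944 m, so the well at 20.2 m is 0.9056 m downgradient of the peak.
√(4πDt) = 8.720 m, giving peak height M/(n_e·A·√(4πDt)) = 4.66/(0.31 × 9.79 × 8.720) = 0.1761 kg/m³.
(x−vt)²/(4Dt) = (0.9056)²/(4 × 0.244 × 24.8) = 0.03388; exp(−0.03388) = 0.9667.
C = 0.1761 × 0.9667 = 0.170 kg/m³.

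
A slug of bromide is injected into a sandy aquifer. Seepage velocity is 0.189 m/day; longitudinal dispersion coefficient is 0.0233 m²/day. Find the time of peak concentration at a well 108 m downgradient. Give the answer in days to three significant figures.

For the 1D instantaneous-source solution, setting ∂C/∂t = 0 at fixed x gives v²t² + 2Dt − x² = 0, so t = (√(D² + v²x²) − D)/v².
√(D² + v²x²) = √(0.0233² + 0.189² × 108²) = 20.41; v² = 0.035721.
t = (20.41 − 0.0233)/0.035721 = 571 days (vs. the pure-advection estimate x/v = 571 d).

571 days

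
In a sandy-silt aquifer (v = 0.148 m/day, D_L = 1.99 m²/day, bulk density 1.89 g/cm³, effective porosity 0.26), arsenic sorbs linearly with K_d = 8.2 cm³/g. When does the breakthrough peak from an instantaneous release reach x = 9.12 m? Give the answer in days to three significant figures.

1150 days

Retardation factor R = 1 + ρ_b·K_d/n = 1 + 1.89 × 8.2/0.26 = 60.61.
Sorption retards both mechanisms: v_R = v/R = 0.002442 m/day, D_R = D/R = 0.03283 m²/day.
Peak time from v_R²t² + 2D_R t − x² = 0: t = (√(D_R² + v_R²x²) − D_R)/v_R².
√(D_R² + v_R²x²) = √(0.03283² + 0.002442² × 9.12²) = 0.03967; v_R² = 5.963e-06.
t = (0.03967 − 0.03283)/5.963e-06 = 1150 days.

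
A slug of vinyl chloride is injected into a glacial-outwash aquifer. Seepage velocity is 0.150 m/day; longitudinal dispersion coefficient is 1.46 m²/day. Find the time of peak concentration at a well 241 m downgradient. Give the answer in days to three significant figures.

For the 1D instantaneous-source solution, setting ∂C/∂t = 0 at fixed x gives v²t² + 2Dt − x² = 0, so t = (√(D² + v²x²) − D)/v².
√(D² + v²x²) = √(1.46² + 0.150² × 241²) = 36.18; v² = 0.0225.
t = (36.18 − 1.46)/0.0225 = 1540 days (vs. the pure-advection estimate x/v = 1610 d).

1540 days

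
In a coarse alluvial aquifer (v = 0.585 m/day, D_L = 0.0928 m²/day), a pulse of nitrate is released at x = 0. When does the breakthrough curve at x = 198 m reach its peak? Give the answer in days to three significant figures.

For the 1D instantaneous-source solution, setting ∂C/∂t = 0 at fixed x gives v²t² + 2Dt − x² = 0, so t = (√(D² + v²x²) − D)/v².
√(D² + v²x²) = √(0.0928² + 0.585² × 198²) = 115.8; v² = 0.342225.
t = (115.8 − 0.0928)/0.342225 = 338 days (vs. the pure-advection estimate x/v = 338 d).

338 days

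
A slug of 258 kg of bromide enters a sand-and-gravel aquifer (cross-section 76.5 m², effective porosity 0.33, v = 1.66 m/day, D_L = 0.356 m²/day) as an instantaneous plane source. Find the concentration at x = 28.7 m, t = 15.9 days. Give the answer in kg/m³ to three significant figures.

For an instantaneous plane source, C(x,t) = M/(n_e·A·√(4πDt)) · exp(−(x−vt)²/(4Dt)), with n_e·A the pore (flow) area.
Plume center vt = 1.66 × 15.9 = 26.394 m, so the well at 28.7 m is 2.306 m downgradient of the peak.
√(4πDt) = 8.434 m, giving peak height M/(n_e·A·√(4πDt)) = 258/(0.33 × 76.5 × 8.434) = 1.212 kg/m³.
(x−vt)²/(4Dt) = (2.306)²/(4 × 0.356 × 15.9) = 0.2349; exp(−0.2349) = 0.7906.
C = 1.212 × 0.7906 = 0.958 kg/m³.

0.958 kg/m³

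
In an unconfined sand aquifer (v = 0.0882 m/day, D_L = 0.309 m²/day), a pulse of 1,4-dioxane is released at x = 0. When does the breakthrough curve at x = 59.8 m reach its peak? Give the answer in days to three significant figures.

639 days

For the 1D instantaneous-source solution, setting ∂C/∂t = 0 at fixed x gives v²t² + 2Dt − x² = 0, so t = (√(D² + v²x²) − D)/v².
√(D² + v²x²) = √(0.309² + 0.0882² × 59.8²) = 5.283; v² = 0.00777924.
t = (5.283 − 0.309)/0.00777924 = 639 days (vs. the pure-advection estimate x/v = 678 d).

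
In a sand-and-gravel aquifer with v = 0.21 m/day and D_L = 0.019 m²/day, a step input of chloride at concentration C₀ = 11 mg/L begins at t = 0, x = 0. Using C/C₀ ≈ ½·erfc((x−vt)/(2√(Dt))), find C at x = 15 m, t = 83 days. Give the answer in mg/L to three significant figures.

10.1 mg/L

For a continuous step input, C/C₀ ≈ ½·erfc((x−vt)/(2√(Dt))).
vt = 0.21 × 83 = 17.43 m and 2√(Dt) = 2√(0.019 × 83) = 2.512 m.
Argument (x−vt)/(2√(Dt)) = (15 − 17.43)/2.512 = -0.9674; ½·erfc(-0.9674) = 0.9144.
C = 11 × 0.9144 = 10.1 mg/L.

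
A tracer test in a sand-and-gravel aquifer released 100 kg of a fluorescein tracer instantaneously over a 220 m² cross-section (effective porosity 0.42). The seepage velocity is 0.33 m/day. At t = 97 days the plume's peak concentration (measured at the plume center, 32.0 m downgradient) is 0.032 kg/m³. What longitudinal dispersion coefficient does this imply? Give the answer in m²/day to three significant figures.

0.938 m²/day

At the plume center C_max = M/(n_e·A·√(4πDt)), so D = M²/(4πt·(n_e·A·C_max)²).
n_e·A·C_max = 0.42 × 220 × 0.032 = 2.957 kg/m.
D = 100²/(4π × 97 × 2.957²) = 0.938 m²/day.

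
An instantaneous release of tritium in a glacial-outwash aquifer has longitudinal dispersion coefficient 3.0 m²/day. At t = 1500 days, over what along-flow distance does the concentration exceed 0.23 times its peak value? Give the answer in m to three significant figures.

325 m

The plume is Gaussian with σ = √(2Dt) = √(2 × 3.0 × 1500) = 94.87 m.
C/C_peak = exp(−Δx²/(2σ²)) = 0.23 ⇒ Δx = σ·√(−2 ln 0.23) = 94.87 × 1.714 = 162.6 m.
Width = 2Δx = 325 m.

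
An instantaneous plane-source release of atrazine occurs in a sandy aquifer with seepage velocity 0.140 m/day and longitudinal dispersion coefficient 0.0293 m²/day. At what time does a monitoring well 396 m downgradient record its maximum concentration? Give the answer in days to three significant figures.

2830 days

For the 1D instantaneous-source solution, setting ∂C/∂t = 0 at fixed x gives v²t² + 2Dt − x² = 0, so t = (√(D² + v²x²) − D)/v².
√(D² + v²x²) = √(0.0293² + 0.140² × 396²) = 55.44; v² = 0.0196.
t = (55.44 − 0.0293)/0.0196 = 2830 days (vs. the pure-advection estimate x/v = 2830 d).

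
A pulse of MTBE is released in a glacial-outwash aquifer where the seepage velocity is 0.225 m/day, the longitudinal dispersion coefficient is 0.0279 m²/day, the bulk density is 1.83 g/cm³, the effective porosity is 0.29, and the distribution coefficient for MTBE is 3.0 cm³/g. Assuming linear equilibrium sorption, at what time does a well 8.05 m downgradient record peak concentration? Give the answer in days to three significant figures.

Retardation factor R = 1 + ρ_b·K_d/n = 1 + 1.83 × 3.0/0.29 = 19.93.
Sorption retards both mechanisms: v_R = v/R = 0.01129 m/day, D_R = D/R = 0.001400 m²/day.
Peak time from v_R²t² + 2D_R t − x² = 0: t = (√(D_R² + v_R²x²) − D_R)/v_R².
√(D_R² + v_R²x²) = √(0.001400² + 0.01129² × 8.05²) = 0.09090; v_R² = 0.0001275.
t = (0.09090 − 0.001400)/0.0001275 = 702 days.

702 days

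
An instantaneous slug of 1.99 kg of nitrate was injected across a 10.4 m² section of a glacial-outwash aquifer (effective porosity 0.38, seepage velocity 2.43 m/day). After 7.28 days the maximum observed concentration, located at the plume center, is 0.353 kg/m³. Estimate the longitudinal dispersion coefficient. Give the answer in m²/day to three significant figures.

0.0222 m²/day

At the plume center C_max = M/(n_e·A·√(4πDt)), so D = M²/(4πt·(n_e·A·C_max)²).
n_e·A·C_max = 0.38 × 10.4 × 0.353 = 1.395 kg/m.
D = 1.99²/(4π × 7.28 × 1.395²) = 0.0222 m²/day.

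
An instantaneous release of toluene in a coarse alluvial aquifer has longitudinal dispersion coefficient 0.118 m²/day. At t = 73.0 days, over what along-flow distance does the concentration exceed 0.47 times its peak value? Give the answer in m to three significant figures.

10.2 m

The plume is Gaussian with σ = √(2Dt) = √(2 × 0.118 × 73.0) = 4.151 m.
C/C_peak = exp(−Δx²/(2σ²)) = 0.47 ⇒ Δx = σ·√(−2 ln 0.47) = 4.151 × 1.229 = 5.102 m.
Width = 2Δx = 10.2 m.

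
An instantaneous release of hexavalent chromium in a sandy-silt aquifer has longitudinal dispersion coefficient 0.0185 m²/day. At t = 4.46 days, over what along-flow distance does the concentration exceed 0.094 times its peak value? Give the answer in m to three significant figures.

1.77 m

The plume is Gaussian with σ = √(2Dt) = √(2 × 0.0185 × 4.46) = 0.4062 m.
C/C_peak = exp(−Δx²/(2σ²)) = 0.094 ⇒ Δx = σ·√(−2 ln 0.094) = 0.4062 × 2.175 = 0.8835 m.
Width = 2Δx = 1.77 m.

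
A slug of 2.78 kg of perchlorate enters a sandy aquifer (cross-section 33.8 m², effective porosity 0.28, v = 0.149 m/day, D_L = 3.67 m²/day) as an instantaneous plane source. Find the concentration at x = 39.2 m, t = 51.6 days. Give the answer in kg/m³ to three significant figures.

For an instantaneous plane source, C(x,t) = M/(n_e·A·√(4πDt)) · exp(−(x−vt)²/(4Dt)), with n_e·A the pore (flow) area.
Plume center vt = 0.149 × 51.6 = 7.6884 m, so the well at 39.2 m is 31.5116 m downgradient of the peak.
√(4πDt) = 48.78 m, giving peak height M/(n_e·A·√(4πDt)) = 2.78/(0.28 × 33.8 × 48.78) = 0.006022 kg/m³.
(x−vt)²/(4Dt) = (31.5116)²/(4 × 3.67 × 51.6) = 1.311; exp(−1.311) = 0.2696.
C = 0.006022 × 0.2696 = 0.00162 kg/m³.

0.00162 kg/m³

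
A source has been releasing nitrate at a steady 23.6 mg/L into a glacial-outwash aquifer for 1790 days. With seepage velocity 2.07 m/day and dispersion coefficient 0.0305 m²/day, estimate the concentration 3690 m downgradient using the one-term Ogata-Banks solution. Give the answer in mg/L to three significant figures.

For a continuous step input, C/C₀ ≈ ½·erfc((x−vt)/(2√(Dt))).
vt = 2.07 × 1790 = 3705.3 m and 2√(Dt) = 2√(0.0305 × 1790) = 14.78 m.
Argument (x−vt)/(2√(Dt)) = (3690 − 3705.3)/14.78 = -1.035; ½·erfc(-1.035) = 0.9284.
C = 23.6 × 0.9284 = 21.9 mg/L.

21.9 mg/L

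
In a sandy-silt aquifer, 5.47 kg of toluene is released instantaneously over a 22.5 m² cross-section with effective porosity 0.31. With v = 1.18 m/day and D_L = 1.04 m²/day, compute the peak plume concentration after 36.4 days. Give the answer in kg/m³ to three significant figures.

0.0360 kg/m³

The peak of an instantaneous 1D plume sits at x = vt; there the Gaussian factor is 1 and C_max = M/(n_e·A·√(4πDt)), where n_e·A is the pore area the mass is dissolved in.
√(4πDt) = √(4π × 1.04 × 36.4) = 21.81 m, so C_max = 5.47/(0.31 × 22.5 × 21.81) = 0.0360 kg/m³.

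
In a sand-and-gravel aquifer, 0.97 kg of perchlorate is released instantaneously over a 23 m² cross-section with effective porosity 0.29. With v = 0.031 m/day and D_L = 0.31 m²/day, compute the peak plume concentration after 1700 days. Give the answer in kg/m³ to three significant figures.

0.00179 kg/m³

The peak of an instantaneous 1D plume sits at x = vt; there the Gaussian factor is 1 and C_max = M/(n_e·A·√(4πDt)), where n_e·A is the pore area the mass is dissolved in.
√(4πDt) = √(4π × 0.31 × 1700) = 81.38 m, so C_max = 0.97/(0.29 × 23 × 81.38) = 0.00179 kg/m³.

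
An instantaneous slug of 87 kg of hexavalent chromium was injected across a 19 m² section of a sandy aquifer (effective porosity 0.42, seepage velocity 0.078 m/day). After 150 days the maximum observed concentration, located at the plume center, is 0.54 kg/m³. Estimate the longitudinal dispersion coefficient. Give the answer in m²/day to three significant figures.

At the plume center C_max = M/(n_e·A·√(4πDt)), so D = M²/(4πt·(n_e·A·C_max)²).
n_e·A·C_max = 0.42 × 19 × 0.54 = 4.309 kg/m.
D = 87²/(4π × 150 × 4.309²) = 0.216 m²/day.

0.216 m²/day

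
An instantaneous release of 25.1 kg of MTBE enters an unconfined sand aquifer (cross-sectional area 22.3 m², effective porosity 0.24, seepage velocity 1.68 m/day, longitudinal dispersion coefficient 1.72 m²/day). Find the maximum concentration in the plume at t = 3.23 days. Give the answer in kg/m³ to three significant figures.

0.561 kg/m³

The peak of an instantaneous 1D plume sits at x = vt; there the Gaussian factor is 1 and C_max = M/(n_e·A·√(4πDt)), where n_e·A is the pore area the mass is dissolved in.
√(4πDt) = √(4π × 1.72 × 3.23) = 8.355 m, so C_max = 25.1/(0.24 × 22.3 × 8.355) = 0.561 kg/m³.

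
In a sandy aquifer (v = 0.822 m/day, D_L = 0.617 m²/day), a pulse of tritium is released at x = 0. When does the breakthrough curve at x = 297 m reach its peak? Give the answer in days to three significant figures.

For the 1D instantaneous-source solution, setting ∂C/∂t = 0 at fixed x gives v²t² + 2Dt − x² = 0, so t = (√(D² + v²x²) − D)/v².
√(D² + v²x²) = √(0.617² + 0.822² × 297²) = 244.1; v² = 0.675684.
t = (244.1 − 0.617)/0.675684 = 360 days (vs. the pure-advection estimate x/v = 361 d).

360 days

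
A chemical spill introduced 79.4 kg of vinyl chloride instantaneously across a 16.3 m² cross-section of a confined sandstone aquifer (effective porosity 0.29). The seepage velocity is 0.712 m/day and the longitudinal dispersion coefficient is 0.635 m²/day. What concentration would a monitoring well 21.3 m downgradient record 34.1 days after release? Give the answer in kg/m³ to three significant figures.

For an instantaneous plane source, C(x,t) = M/(n_e·A·√(4πDt)) · exp(−(x−vt)²/(4Dt)), with n_e·A the pore (flow) area.
Plume center vt = 0.712 × 34.1 = 24.2792 m, so the well at 21.3 m is 2.9792 m upgradient of the peak.
√(4πDt) = 16.50 m, giving peak height M/(n_e·A·√(4πDt)) = 79.4/(0.29 × 16.3 × 16.50) = 1.018 kg/m³.
(x−vt)²/(4Dt) = (-2.9792)²/(4 × 0.635 × 34.1) = 0.1025; exp(−0.1025) = 0.9026.
C = 1.018 × 0.9026 = 0.919 kg/m³.

0.919 kg/m³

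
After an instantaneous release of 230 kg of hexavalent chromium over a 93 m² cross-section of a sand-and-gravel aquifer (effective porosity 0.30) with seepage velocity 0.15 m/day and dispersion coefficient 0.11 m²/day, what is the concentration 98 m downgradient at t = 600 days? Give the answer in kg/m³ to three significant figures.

For an instantaneous plane source, C(x,t) = M/(n_e·A·√(4πDt)) · exp(−(x−vt)²/(4Dt)), with n_e·A the pore (flow) area.
Plume center vt = 0.15 × 600 = 90 m, so the well at 98 m is 8 m downgradient of the peak.
√(4πDt) = 28.80 m, giving peak height M/(n_e·A·√(4πDt)) = 230/(0.30 × 93 × 28.80) = 0.2862 kg/m³.
(x−vt)²/(4Dt) = (8)²/(4 × 0.11 × 600) = 0.2424; exp(−0.2424) = 0.7847.
C = 0.2862 × 0.7847 = 0.225 kg/m³.

0.225 kg/m³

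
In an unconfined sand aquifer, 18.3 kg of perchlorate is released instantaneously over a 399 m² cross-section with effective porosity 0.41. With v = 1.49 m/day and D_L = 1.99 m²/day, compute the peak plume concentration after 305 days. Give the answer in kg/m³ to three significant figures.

The peak of an instantaneous 1D plume sits at x = vt; there the Gaussian factor is 1 and C_max = M/(n_e·A·√(4πDt)), where n_e·A is the pore area the mass is dissolved in.
√(4πDt) = √(4π × 1.99 × 305) = 87.33 m, so C_max = 18.3/(0.41 × 399 × 87.33) = 0.00128 kg/m³.

0.00128 kg/m³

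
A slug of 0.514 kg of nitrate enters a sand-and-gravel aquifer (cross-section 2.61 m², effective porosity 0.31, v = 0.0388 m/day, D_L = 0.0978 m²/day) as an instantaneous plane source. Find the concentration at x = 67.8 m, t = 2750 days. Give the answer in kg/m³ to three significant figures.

0.00268 kg/m³

For an instantaneous plane source, C(x,t) = M/(n_e·A·√(4πDt)) · exp(−(x−vt)²/(4Dt)), with n_e·A the pore (flow) area.
Plume center vt = 0.0388 × 2750 = 106.7 m, so the well at 67.8 m is 38.9 m upgradient of the peak.
√(4πDt) = 58.14 m, giving peak height M/(n_e·A·√(4πDt)) = 0.514/(0.31 × 2.61 × 58.14) = 0.01093 kg/m³.
(x−vt)²/(4Dt) = (-38.9)²/(4 × 0.0978 × 2750) = 1.407; exp(−1.407) = 0.2449.
C = 0.01093 × 0.2449 = 0.00268 kg/m³.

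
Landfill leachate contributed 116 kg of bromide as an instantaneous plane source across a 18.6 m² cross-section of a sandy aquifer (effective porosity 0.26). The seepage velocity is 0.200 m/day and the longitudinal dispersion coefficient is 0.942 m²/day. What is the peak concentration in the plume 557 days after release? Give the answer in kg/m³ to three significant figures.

0.295 kg/m³

The peak of an instantaneous 1D plume sits at x = vt; there the Gaussian factor is 1 and C_max = M/(n_e·A·√(4πDt)), where n_e·A is the pore area the mass is dissolved in.
√(4πDt) = √(4π × 0.942 × 557) = 81.20 m, so C_max = 116/(0.26 × 18.6 × 81.20) = 0.295 kg/m³.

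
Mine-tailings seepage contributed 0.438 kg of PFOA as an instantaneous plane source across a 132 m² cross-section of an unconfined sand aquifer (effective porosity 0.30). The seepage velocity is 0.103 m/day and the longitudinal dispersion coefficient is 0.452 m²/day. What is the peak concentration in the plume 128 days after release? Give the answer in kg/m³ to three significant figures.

The peak of an instantaneous 1D plume sits at x = vt; there the Gaussian factor is 1 and C_max = M/(n_e·A·√(4πDt)), where n_e·A is the pore area the mass is dissolved in.
√(4πDt) = √(4π × 0.452 × 128) = 26.96 m, so C_max = 0.438/(0.30 × 132 × 26.96) = 0.000410 kg/m³.

0.000410 kg/m³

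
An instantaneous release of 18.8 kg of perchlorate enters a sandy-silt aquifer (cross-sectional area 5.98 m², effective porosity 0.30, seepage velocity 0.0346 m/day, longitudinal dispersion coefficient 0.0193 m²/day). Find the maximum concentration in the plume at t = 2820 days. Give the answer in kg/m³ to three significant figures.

The peak of an instantaneous 1D plume sits at x = vt; there the Gaussian factor is 1 and C_max = M/(n_e·A·√(4πDt)), where n_e·A is the pore area the mass is dissolved in.
√(4πDt) = √(4π × 0.0193 × 2820) = 26.15 m, so C_max = 18.8/(0.30 × 5.98 × 26.15) = 0.401 kg/m³.

0.401 kg/m³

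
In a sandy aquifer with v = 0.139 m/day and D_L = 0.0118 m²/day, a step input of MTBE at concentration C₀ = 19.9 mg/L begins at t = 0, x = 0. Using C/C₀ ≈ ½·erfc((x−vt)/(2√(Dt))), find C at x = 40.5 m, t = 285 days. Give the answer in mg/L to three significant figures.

7.29 mg/L

For a continuous step input, C/C₀ ≈ ½·erfc((x−vt)/(2√(Dt))).
vt = 0.139 × 285 = 39.615 m and 2√(Dt) = 2√(0.0118 × 285) = 3.668 m.
Argument (x−vt)/(2√(Dt)) = (40.5 − 39.615)/3.668 = 0.2413; ½·erfc(0.2413) = 0.3665.
C = 19.9 × 0.3665 = 7.29 mg/L.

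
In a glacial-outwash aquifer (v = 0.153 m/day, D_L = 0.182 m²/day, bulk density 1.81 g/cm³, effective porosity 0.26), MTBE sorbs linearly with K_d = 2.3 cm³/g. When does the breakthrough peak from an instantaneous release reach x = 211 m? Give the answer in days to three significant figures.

23300 days

Retardation factor R = 1 + ρ_b·K_d/n = 1 + 1.81 × 2.3/0.26 = 17.01.
Sorption retards both mechanisms: v_R = v/R = 0.008995 m/day, D_R = D/R = 0.01070 m²/day.
Peak time from v_R²t² + 2D_R t − x² = 0: t = (√(D_R² + v_R²x²) − D_R)/v_R².
√(D_R² + v_R²x²) = √(0.01070² + 0.008995² × 211²) = 1.898; v_R² = 8.091e-05.
t = (1.898 − 0.01070)/8.091e-05 = 23300 days.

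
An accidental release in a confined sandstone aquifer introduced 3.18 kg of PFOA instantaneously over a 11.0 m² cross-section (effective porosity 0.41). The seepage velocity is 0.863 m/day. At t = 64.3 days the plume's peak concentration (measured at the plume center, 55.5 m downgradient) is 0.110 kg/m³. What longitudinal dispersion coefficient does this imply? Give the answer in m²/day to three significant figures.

0.0509 m²/day

At the plume center C_max = M/(n_e·A·√(4πDt)), so D = M²/(4πt·(n_e·A·C_max)²).
n_e·A·C_max = 0.41 × 11.0 × 0.110 = 0.4961 kg/m.
D = 3.18²/(4π × 64.3 × 0.4961²) = 0.0509 m²/day.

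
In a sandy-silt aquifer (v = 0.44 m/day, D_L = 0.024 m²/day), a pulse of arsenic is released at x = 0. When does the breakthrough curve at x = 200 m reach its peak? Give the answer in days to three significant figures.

For the 1D instantaneous-source solution, setting ∂C/∂t = 0 at fixed x gives v²t² + 2Dt − x² = 0, so t = (√(D² + v²x²) − D)/v².
√(D² + v²x²) = √(0.024² + 0.44² × 200²) = 88.00; v² = 0.1936.
t = (88.00 − 0.024)/0.1936 = 454 days (vs. the pure-advection estimate x/v = 455 d).

454 days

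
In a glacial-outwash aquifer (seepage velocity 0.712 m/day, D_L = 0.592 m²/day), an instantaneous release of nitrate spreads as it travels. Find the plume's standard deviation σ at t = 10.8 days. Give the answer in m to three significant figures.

3.58 m

Dispersive spreading gives a Gaussian with σ² = 2Dt; advection only shifts the center.
σ = √(2 × 0.592 × 10.8) = 3.58 m.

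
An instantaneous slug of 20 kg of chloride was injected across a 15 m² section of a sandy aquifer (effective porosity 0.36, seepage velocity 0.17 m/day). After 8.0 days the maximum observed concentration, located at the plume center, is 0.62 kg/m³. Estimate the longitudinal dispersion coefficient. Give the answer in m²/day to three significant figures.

0.355 m²/day

At the plume center C_max = M/(n_e·A·√(4πDt)), so D = M²/(4πt·(n_e·A·C_max)²).
n_e·A·C_max = 0.36 × 15 × 0.62 = 3.348 kg/m.
D = 20²/(4π × 8.0 × 3.348²) = 0.355 m²/day.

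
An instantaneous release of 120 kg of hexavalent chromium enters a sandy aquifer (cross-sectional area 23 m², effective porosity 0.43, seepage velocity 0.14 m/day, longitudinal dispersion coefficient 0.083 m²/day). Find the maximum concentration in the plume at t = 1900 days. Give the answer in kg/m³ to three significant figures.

The peak of an instantaneous 1D plume sits at x = vt; there the Gaussian factor is 1 and C_max = M/(n_e·A·√(4πDt)), where n_e·A is the pore area the mass is dissolved in.
√(4πDt) = √(4π × 0.083 × 1900) = 44.52 m, so C_max = 120/(0.43 × 23 × 44.52) = 0.273 kg/m³.

0.273 kg/m³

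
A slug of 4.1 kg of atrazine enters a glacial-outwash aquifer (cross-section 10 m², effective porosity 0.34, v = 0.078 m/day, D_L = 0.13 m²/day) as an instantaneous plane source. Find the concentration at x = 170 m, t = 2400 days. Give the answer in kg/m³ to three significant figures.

For an instantaneous plane source, C(x,t) = M/(n_e·A·√(4πDt)) · exp(−(x−vt)²/(4Dt)), with n_e·A the pore (flow) area.
Plume center vt = 0.078 × 2400 = 187.2 m, so the well at 170 m is 17.2 m upgradient of the peak.
√(4πDt) = 62.62 m, giving peak height M/(n_e·A·√(4πDt)) = 4.1/(0.34 × 10 × 62.62) = 0.01926 kg/m³.
(x−vt)²/(4Dt) = (-17.2)²/(4 × 0.13 × 2400) = 0.2371; exp(−0.2371) = 0.7889.
C = 0.01926 × 0.7889 = 0.0152 kg/m³.

0.0152 kg/m³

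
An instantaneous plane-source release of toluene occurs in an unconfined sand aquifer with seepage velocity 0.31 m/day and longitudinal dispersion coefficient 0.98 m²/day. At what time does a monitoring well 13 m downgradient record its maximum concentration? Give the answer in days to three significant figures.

For the 1D instantaneous-source solution, setting ∂C/∂t = 0 at fixed x gives v²t² + 2Dt − x² = 0, so t = (√(D² + v²x²) − D)/v².
√(D² + v²x²) = √(0.98² + 0.31² × 13²) = 4.147; v² = 0.0961.
t = (4.147 − 0.98)/0.0961 = 33.0 days (vs. the pure-advection estimate x/v = 41.9 d).

33.0 days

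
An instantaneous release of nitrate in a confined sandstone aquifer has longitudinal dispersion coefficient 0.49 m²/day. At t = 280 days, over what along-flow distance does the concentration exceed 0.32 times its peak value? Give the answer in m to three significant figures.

50.0 m

The plume is Gaussian with σ = √(2Dt) = √(2 × 0.49 × 280) = 16.57 m.
C/C_peak = exp(−Δx²/(2σ²)) = 0.32 ⇒ Δx = σ·√(−2 ln 0.32) = 16.57 × 1.510 = 25.02 m.
Width = 2Δx = 50.0 m.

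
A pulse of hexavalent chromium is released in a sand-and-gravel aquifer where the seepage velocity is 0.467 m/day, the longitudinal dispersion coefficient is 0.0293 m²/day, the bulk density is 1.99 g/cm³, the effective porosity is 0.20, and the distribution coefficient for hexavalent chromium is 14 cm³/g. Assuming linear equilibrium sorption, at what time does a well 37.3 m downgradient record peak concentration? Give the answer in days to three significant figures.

Retardation factor R = 1 + ρ_b·K_d/n = 1 + 1.99 × 14/0.20 = 140.3.
Sorption retards both mechanisms: v_R = v/R = 0.003329 m/day, D_R = D/R = 0.0002088 m²/day.
Peak time from v_R²t² + 2D_R t − x² = 0: t = (√(D_R² + v_R²x²) − D_R)/v_R².
√(D_R² + v_R²x²) = √(0.0002088² + 0.003329² × 37.3²) = 0.1242; v_R² = 1.108e-05.
t = (0.1242 − 0.0002088)/1.108e-05 = 11200 days.

11200 days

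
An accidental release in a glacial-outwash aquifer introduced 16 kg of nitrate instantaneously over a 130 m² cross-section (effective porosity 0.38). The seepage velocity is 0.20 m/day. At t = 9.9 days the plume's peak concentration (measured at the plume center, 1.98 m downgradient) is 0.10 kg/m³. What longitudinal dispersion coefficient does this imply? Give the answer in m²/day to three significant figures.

At the plume center C_max = M/(n_e·A·√(4πDt)), so D = M²/(4πt·(n_e·A·C_max)²).
n_e·A·C_max = 0.38 × 130 × 0.10 = 4.940 kg/m.
D = 16²/(4π × 9.9 × 4.940²) = 0.0843 m²/day.

0.0843 m²/day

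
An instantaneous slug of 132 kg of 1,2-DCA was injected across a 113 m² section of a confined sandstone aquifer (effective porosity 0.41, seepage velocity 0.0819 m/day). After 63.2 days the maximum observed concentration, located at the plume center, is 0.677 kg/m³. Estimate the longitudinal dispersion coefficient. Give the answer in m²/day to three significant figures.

0.0223 m²/day

At the plume center C_max = M/(n_e·A·√(4πDt)), so D = M²/(4πt·(n_e·A·C_max)²).
n_e·A·C_max = 0.41 × 113 × 0.677 = 31.37 kg/m.
D = 132²/(4π × 63.2 × 31.37²) = 0.0223 m²/day.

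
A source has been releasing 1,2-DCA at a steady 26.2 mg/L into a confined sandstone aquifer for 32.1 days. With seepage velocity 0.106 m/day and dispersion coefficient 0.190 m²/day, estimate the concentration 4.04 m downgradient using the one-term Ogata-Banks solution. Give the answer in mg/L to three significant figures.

For a continuous step input, C/C₀ ≈ ½·erfc((x−vt)/(2√(Dt))).
vt = 0.106 × 32.1 = 3.4026 m and 2√(Dt) = 2√(0.190 × 32.1) = 4.939 m.
Argument (x−vt)/(2√(Dt)) = (4.04 − 3.4026)/4.939 = 0.1291; ½·erfc(0.1291) = 0.4276.
C = 26.2 × 0.4276 = 11.2 mg/L.

11.2 mg/L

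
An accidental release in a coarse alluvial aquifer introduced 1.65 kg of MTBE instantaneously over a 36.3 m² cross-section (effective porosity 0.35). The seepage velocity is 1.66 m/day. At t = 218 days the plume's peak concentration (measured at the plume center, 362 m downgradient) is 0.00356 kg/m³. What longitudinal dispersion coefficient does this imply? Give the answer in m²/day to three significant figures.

At the plume center C_max = M/(n_e·A·√(4πDt)), so D = M²/(4πt·(n_e·A·C_max)²).
n_e·A·C_max = 0.35 × 36.3 × 0.00356 = 0.04523 kg/m.
D = 1.65²/(4π × 218 × 0.04523²) = 0.486 m²/day.

0.486 m²/day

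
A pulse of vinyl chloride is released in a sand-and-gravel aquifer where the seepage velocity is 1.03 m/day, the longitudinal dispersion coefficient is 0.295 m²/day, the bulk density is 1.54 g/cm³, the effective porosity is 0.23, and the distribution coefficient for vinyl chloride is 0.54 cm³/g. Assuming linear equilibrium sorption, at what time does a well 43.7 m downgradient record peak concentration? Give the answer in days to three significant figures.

Retardation factor R = 1 + ρ_b·K_d/n = 1 + 1.54 × 0.54/0.23 = 4.616.
Sorption retards both mechanisms: v_R = v/R = 0.2231 m/day, D_R = D/R = 0.06391 m²/day.
Peak time from v_R²t² + 2D_R t − x² = 0: t = (√(D_R² + v_R²x²) − D_R)/v_R².
√(D_R² + v_R²x²) = √(0.06391² + 0.2231² × 43.7²) = 9.750; v_R² = 0.04977.
t = (9.750 − 0.06391)/0.04977 = 195 days.

195 days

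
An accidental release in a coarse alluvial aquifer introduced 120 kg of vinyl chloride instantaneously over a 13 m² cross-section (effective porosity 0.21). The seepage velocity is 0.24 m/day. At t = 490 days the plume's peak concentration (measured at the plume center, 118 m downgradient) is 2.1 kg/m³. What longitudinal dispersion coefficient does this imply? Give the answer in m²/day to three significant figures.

0.0712 m²/day

At the plume center C_max = M/(n_e·A·√(4πDt)), so D = M²/(4πt·(n_e·A·C_max)²).
n_e·A·C_max = 0.21 × 13 × 2.1 = 5.733 kg/m.
D = 120²/(4π × 490 × 5.733²) = 0.0712 m²/day.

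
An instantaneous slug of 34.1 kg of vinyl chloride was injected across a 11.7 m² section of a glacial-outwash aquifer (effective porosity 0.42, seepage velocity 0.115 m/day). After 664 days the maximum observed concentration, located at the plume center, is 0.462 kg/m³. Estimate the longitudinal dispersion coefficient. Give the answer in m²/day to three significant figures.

0.0270 m²/day

At the plume center C_max = M/(n_e·A·√(4πDt)), so D = M²/(4πt·(n_e·A·C_max)²).
n_e·A·C_max = 0.42 × 11.7 × 0.462 = 2.270 kg/m.
D = 34.1²/(4π × 664 × 2.270²) = 0.0270 m²/day.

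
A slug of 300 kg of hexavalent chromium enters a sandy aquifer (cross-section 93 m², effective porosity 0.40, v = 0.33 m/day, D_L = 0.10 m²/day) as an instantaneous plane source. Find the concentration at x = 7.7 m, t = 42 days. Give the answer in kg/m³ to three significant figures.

For an instantaneous plane source, C(x,t) = M/(n_e·A·√(4πDt)) · exp(−(x−vt)²/(4Dt)), with n_e·A the pore (flow) area.
Plume center vt = 0.33 × 42 = 13.86 m, so the well at 7.7 m is 6.16 m upgradient of the peak.
√(4πDt) = 7.265 m, giving peak height M/(n_e·A·√(4πDt)) = 300/(0.40 × 93 × 7.265) = 1.110 kg/m³.
(x−vt)²/(4Dt) = (-6.16)²/(4 × 0.10 × 42) = 2.259; exp(−2.259) = 0.1045.
C = 1.110 × 0.1045 = 0.116 kg/m³.

0.116 kg/m³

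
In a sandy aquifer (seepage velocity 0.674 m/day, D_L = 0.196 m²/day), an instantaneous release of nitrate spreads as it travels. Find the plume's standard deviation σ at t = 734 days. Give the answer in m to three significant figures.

17.0 m

Dispersive spreading gives a Gaussian with σ² = 2Dt; advection only shifts the center.
σ = √(2 × 0.196 × 734) = 17.0 m.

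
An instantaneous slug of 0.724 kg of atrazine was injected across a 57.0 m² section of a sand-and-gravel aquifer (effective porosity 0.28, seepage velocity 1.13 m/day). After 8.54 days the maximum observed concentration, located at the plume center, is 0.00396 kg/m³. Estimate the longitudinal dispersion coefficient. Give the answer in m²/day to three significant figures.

At the plume center C_max = M/(n_e·A·√(4πDt)), so D = M²/(4πt·(n_e·A·C_max)²).
n_e·A·C_max = 0.28 × 57.0 × 0.00396 = 0.06320 kg/m.
D = 0.724²/(4π × 8.54 × 0.06320²) = 1.22 m²/day.

1.22 m²/day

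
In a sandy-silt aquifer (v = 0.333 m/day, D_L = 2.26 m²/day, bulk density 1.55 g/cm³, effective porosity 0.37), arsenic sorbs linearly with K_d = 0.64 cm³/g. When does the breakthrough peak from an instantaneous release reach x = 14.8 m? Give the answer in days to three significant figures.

Retardation factor R = 1 + ρ_b·K_d/n = 1 + 1.55 × 0.64/0.37 = 3.681.
Sorption retards both mechanisms: v_R = v/R = 0.09046 m/day, D_R = D/R = 0.6140 m²/day.
Peak time from v_R²t² + 2D_R t − x² = 0: t = (√(D_R² + v_R²x²) − D_R)/v_R².
√(D_R² + v_R²x²) = √(0.6140² + 0.09046² × 14.8²) = 1.473; v_R² = 0.008183.
t = (1.473 − 0.6140)/0.008183 = 105 days.

105 days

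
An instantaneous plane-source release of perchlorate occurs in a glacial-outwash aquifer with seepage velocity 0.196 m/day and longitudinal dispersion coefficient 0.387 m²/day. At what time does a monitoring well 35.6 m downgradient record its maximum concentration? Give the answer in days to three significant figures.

172 days

For the 1D instantaneous-source solution, setting ∂C/∂t = 0 at fixed x gives v²t² + 2Dt − x² = 0, so t = (√(D² + v²x²) − D)/v².
√(D² + v²x²) = √(0.387² + 0.196² × 35.6²) = 6.988; v² = 0.038416.
t = (6.988 − 0.387)/0.038416 = 172 days (vs. the pure-advection estimate x/v = 182 d).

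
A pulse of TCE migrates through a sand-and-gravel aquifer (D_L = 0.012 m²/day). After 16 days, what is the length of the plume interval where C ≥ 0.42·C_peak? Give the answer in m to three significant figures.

1.63 m

The plume is Gaussian with σ = √(2Dt) = √(2 × 0.012 × 16) = 0.6197 m.
C/C_peak = exp(−Δx²/(2σ²)) = 0.42 ⇒ Δx = σ·√(−2 ln 0.42) = 0.6197 × 1.317 = 0.8161 m.
Width = 2Δx = 1.63 m.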